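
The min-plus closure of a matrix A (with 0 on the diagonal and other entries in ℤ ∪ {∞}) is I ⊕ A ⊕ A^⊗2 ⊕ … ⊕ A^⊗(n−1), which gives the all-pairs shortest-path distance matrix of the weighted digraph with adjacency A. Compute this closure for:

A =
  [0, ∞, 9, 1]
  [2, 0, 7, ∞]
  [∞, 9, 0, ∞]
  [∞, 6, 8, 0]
Closure =
  [0, 7, 9, 1]
  [2, 0, 7, 3]
  [11, 9, 0, 12]
  [8, 6, 8, 0]

This is the Floyd-Warshall all-pairs shortest-path computation. For each intermediate vertex k = 0, 1, …, 3, update dist[i][j] ← min(dist[i][j], dist[i][k] + dist[k][j]). The final matrix gives, for each (i, j), the minimum total weight of any directed path from i to j (possibly empty when i = j).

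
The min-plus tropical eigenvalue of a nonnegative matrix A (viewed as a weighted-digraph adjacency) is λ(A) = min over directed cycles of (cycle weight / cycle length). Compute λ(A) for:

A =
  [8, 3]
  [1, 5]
λ(A) = 2

Enumerate directed cycles and compute their means (weight / length). Sample:
  cycle 0 → 0: weight = 8, length = 1, mean = 8/1 ≈ 8.000
  cycle 1 → 1: weight = 5, length = 1, mean = 5/1 ≈ 5.000
  cycle 0 → 1 → 0: weight = 4, length = 2, mean = 4/2 ≈ 2.000
  cycle 1 → 0 → 1: weight = 4, length = 2, mean = 4/2 ≈ 2.000
Minimum mean = 2.000, attained e.g. along the cycle 0 → 1 → 0 with weight 4 and length 2. So λ(A) = 4/2 = 2.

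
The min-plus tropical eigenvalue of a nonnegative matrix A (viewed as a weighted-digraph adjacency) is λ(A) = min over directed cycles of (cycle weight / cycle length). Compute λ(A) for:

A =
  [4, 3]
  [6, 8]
λ(A) = 4

Enumerate directed cycles and compute their means (weight / length). Sample:
  cycle 0 → 0: weight = 4, length = 1, mean = 4/1 ≈ 4.000
  cycle 1 → 1: weight = 8, length = 1, mean = 8/1 ≈ 8.000
  cycle 0 → 1 → 0: weight = 9, length = 2, mean = 9/2 ≈ 4.500
  cycle 1 → 0 → 1: weight = 9, length = 2, mean = 9/2 ≈ 4.500
Minimum mean = 4.000, attained e.g. along the cycle 0 → 0 with weight 4 and length 1. So λ(A) = 4/1 = 4.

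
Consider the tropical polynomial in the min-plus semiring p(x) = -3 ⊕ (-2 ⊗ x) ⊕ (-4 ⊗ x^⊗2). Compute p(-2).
p(-2) = -8

A tropical monomial a ⊗ x^⊗i evaluates to a + i · x. Evaluating each term at x = -2:
  Term 0 contributes -3 + 0 · -2 = -3
  Term 1 contributes -2 + 1 · -2 = -4
  Term 2 contributes -4 + 2 · -2 = -8
p(-2) = ⊕ of these = min[-3, -4, -8] = -8.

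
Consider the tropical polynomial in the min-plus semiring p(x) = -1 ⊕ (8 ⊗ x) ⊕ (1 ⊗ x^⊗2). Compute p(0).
p(0) = -1

A tropical monomial a ⊗ x^⊗i evaluates to a + i · x. Evaluating each term at x = 0:
  Term 0 contributes -1 + 0 · 0 = -1
  Term 1 contributes 8 + 1 · 0 = 8
  Term 2 contributes 1 + 2 · 0 = 1
p(0) = ⊕ of these = min[-1, 8, 1] = -1.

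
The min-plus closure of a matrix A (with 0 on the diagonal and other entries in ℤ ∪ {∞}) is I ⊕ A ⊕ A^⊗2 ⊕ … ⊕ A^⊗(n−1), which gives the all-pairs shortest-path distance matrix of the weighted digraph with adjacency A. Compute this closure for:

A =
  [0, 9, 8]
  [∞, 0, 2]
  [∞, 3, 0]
Closure =
  [0, 9, 8]
  [∞, 0, 2]
  [∞, 3, 0]

This is the Floyd-Warshall all-pairs shortest-path computation. For each intermediate vertex k = 0, 1, …, 2, update dist[i][j] ← min(dist[i][j], dist[i][k] + dist[k][j]). The final matrix gives, for each (i, j), the minimum total weight of any directed path from i to j (possibly empty when i = j).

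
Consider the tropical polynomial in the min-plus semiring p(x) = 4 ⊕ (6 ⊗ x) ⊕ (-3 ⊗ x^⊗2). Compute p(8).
p(8) = 4

A tropical monomial a ⊗ x^⊗i evaluates to a + i · x. Evaluating each term at x = 8:
  Term 0 contributes 4 + 0 · 8 = 4
  Term 1 contributes 6 + 1 · 8 = 14
  Term 2 contributes -3 + 2 · 8 = 13
p(8) = ⊕ of these = min[4, 14, 13] = 4.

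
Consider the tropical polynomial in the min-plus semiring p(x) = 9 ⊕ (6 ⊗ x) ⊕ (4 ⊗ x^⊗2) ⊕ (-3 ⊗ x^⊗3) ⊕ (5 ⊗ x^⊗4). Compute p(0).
p(0) = -3

A tropical monomial a ⊗ x^⊗i evaluates to a + i · x. Evaluating each term at x = 0:
  Term 0 contributes 9 + 0 · 0 = 9
  Term 1 contributes 6 + 1 · 0 = 6
  Term 2 contributes 4 + 2 · 0 = 4
  Term 3 contributes -3 + 3 · 0 = -3
  Term 4 contributes 5 + 4 · 0 = 5
p(0) = ⊕ of these = min[9, 6, 4, -3, 5] = -3.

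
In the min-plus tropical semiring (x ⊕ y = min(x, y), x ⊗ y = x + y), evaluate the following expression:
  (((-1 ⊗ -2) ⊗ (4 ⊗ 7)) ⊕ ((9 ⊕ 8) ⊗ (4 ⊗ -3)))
(((-1 ⊗ -2) ⊗ (4 ⊗ 7)) ⊕ ((9 ⊕ 8) ⊗ (4 ⊗ -3))) = 8

Expand innermost to outermost. Recall ⊕ takes the minimum of its arguments and ⊗ takes their sum. Working out the expression (((-1 ⊗ -2) ⊗ (4 ⊗ 7)) ⊕ ((9 ⊕ 8) ⊗ (4 ⊗ -3))) gives 8.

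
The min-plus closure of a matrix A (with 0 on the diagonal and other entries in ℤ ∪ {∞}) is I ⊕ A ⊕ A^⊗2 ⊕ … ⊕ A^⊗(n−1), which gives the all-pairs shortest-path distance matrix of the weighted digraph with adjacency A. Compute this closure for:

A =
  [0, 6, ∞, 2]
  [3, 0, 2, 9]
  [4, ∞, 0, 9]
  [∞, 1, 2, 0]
Closure =
  [0, 3, 4, 2]
  [3, 0, 2, 5]
  [4, 7, 0, 6]
  [4, 1, 2, 0]

This is the Floyd-Warshall all-pairs shortest-path computation. For each intermediate vertex k = 0, 1, …, 3, update dist[i][j] ← min(dist[i][j], dist[i][k] + dist[k][j]). The final matrix gives, for each (i, j), the minimum total weight of any directed path from i to j (possibly empty when i = j).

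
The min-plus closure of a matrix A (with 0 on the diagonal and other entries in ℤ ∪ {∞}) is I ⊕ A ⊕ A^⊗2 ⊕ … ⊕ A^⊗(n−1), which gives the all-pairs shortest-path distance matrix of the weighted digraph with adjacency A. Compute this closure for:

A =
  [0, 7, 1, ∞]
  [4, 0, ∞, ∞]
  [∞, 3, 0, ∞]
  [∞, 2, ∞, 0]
Closure =
  [0, 4, 1, ∞]
  [4, 0, 5, ∞]
  [7, 3, 0, ∞]
  [6, 2, 7, 0]

This is the Floyd-Warshall all-pairs shortest-path computation. For each intermediate vertex k = 0, 1, …, 3, update dist[i][j] ← min(dist[i][j], dist[i][k] + dist[k][j]). The final matrix gives, for each (i, j), the minimum total weight of any directed path from i to j (possibly empty when i = j).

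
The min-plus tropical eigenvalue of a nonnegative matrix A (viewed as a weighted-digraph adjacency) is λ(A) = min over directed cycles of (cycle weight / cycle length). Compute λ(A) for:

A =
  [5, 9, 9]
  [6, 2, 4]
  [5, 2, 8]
λ(A) = 2

Enumerate directed cycles and compute their means (weight / length). Sample:
  cycle 0 → 0: weight = 5, length = 1, mean = 5/1 ≈ 5.000
  cycle 1 → 1: weight = 2, length = 1, mean = 2/1 ≈ 2.000
  cycle 2 → 2: weight = 8, length = 1, mean = 8/1 ≈ 8.000
  cycle 0 → 1 → 0: weight = 15, length = 2, mean = 15/2 ≈ 7.500
  cycle 0 → 2 → 0: weight = 14, length = 2, mean = 14/2 ≈ 7.000
  cycle 1 → 0 → 1: weight = 15, length = 2, mean = 15/2 ≈ 7.500
Minimum mean = 2.000, attained e.g. along the cycle 1 → 1 with weight 2 and length 1. So λ(A) = 2/1 = 2.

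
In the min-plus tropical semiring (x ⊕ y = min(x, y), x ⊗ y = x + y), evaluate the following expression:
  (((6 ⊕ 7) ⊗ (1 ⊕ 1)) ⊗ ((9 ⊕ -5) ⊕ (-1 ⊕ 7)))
(((6 ⊕ 7) ⊗ (1 ⊕ 1)) ⊗ ((9 ⊕ -5) ⊕ (-1 ⊕ 7))) = 2

Expand innermost to outermost. Recall ⊕ takes the minimum of its arguments and ⊗ takes their sum. Working out the expression (((6 ⊕ 7) ⊗ (1 ⊕ 1)) ⊗ ((9 ⊕ -5) ⊕ (-1 ⊕ 7))) gives 2.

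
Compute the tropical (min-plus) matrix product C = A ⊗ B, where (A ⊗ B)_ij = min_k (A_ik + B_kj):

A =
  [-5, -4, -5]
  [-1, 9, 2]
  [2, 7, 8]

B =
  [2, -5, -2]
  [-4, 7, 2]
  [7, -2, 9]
A ⊗ B =
  [-8, -10, -7]
  [1, -6, -3]
  [3, -3, 0]

Apply the min-plus product entry-by-entry:
  C[0][0] = min over k of (A[0][0] + B[0][0] = -5 + 2 = -3, A[0][1] + B[1][0] = -4 + -4 = -8, A[0][2] + B[2][0] = -5 + 7 = 2) = -8 (attained at k = 1)
  C[0][1] = min over k of (A[0][0] + B[0][1] = -5 + -5 = -10, A[0][1] + B[1][1] = -4 + 7 = 3, A[0][2] + B[2][1] = -5 + -2 = -7) = -10 (attained at k = 0)
  C[0][2] = min over k of (A[0][0] + B[0][2] = -5 + -2 = -7, A[0][1] + B[1][2] = -4 + 2 = -2, A[0][2] + B[2][2] = -5 + 9 = 4) = -7 (attained at k = 0)
  C[1][0] = min over k of (A[1][0] + B[0][0] = -1 + 2 = 1, A[1][1] + B[1][0] = 9 + -4 = 5, A[1][2] + B[2][0] = 2 + 7 = 9) = 1 (attained at k = 0)
  C[1][1] = min over k of (A[1][0] + B[0][1] = -1 + -5 = -6, A[1][1] + B[1][1] = 9 + 7 = 16, A[1][2] + B[2][1] = 2 + -2 = 0) = -6 (attained at k = 0)
  C[1][2] = min over k of (A[1][0] + B[0][2] = -1 + -2 = -3, A[1][1] + B[1][2] = 9 + 2 = 11, A[1][2] + B[2][2] = 2 + 9 = 11) = -3 (attained at k = 0)
  C[2][0] = min over k of (A[2][0] + B[0][0] = 2 + 2 = 4, A[2][1] + B[1][0] = 7 + -4 = 3, A[2][2] + B[2][0] = 8 + 7 = 15) = 3 (attained at k = 1)
  C[2][1] = min over k of (A[2][0] + B[0][1] = 2 + -5 = -3, A[2][1] + B[1][1] = 7 + 7 = 14, A[2][2] + B[2][1] = 8 + -2 = 6) = -3 (attained at k = 0)
  C[2][2] = min over k of (A[2][0] + B[0][2] = 2 + -2 = 0, A[2][1] + B[1][2] = 7 + 2 = 9, A[2][2] + B[2][2] = 8 + 9 = 17) = 0 (attained at k = 0)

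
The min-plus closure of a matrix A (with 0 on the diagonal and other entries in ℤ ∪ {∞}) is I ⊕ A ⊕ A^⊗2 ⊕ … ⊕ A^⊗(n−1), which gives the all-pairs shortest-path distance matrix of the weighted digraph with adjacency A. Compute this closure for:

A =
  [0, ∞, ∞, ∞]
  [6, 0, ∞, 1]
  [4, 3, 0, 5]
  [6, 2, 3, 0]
Closure =
  [0, ∞, ∞, ∞]
  [6, 0, 4, 1]
  [4, 3, 0, 4]
  [6, 2, 3, 0]

This is the Floyd-Warshall all-pairs shortest-path computation. For each intermediate vertex k = 0, 1, …, 3, update dist[i][j] ← min(dist[i][j], dist[i][k] + dist[k][j]). The final matrix gives, for each (i, j), the minimum total weight of any directed path from i to j (possibly empty when i = j).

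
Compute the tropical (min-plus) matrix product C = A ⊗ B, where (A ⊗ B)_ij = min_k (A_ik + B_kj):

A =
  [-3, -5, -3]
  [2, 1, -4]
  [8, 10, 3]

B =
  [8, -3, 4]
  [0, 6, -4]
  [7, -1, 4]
A ⊗ B =
  [-5, -6, -9]
  [1, -5, -3]
  [10, 2, 6]

Apply the min-plus product entry-by-entry:
  C[0][0] = min over k of (A[0][0] + B[0][0] = -3 + 8 = 5, A[0][1] + B[1][0] = -5 + 0 = -5, A[0][2] + B[2][0] = -3 + 7 = 4) = -5 (attained at k = 1)
  C[0][1] = min over k of (A[0][0] + B[0][1] = -3 + -3 = -6, A[0][1] + B[1][1] = -5 + 6 = 1, A[0][2] + B[2][1] = -3 + -1 = -4) = -6 (attained at k = 0)
  C[0][2] = min over k of (A[0][0] + B[0][2] = -3 + 4 = 1, A[0][1] + B[1][2] = -5 + -4 = -9, A[0][2] + B[2][2] = -3 + 4 = 1) = -9 (attained at k = 1)
  C[1][0] = min over k of (A[1][0] + B[0][0] = 2 + 8 = 10, A[1][1] + B[1][0] = 1 + 0 = 1, A[1][2] + B[2][0] = -4 + 7 = 3) = 1 (attained at k = 1)
  C[1][1] = min over k of (A[1][0] + B[0][1] = 2 + -3 = -1, A[1][1] + B[1][1] = 1 + 6 = 7, A[1][2] + B[2][1] = -4 + -1 = -5) = -5 (attained at k = 2)
  C[1][2] = min over k of (A[1][0] + B[0][2] = 2 + 4 = 6, A[1][1] + B[1][2] = 1 + -4 = -3, A[1][2] + B[2][2] = -4 + 4 = 0) = -3 (attained at k = 1)
  C[2][0] = min over k of (A[2][0] + B[0][0] = 8 + 8 = 16, A[2][1] + B[1][0] = 10 + 0 = 10, A[2][2] + B[2][0] = 3 + 7 = 10) = 10 (attained at k = 1)
  C[2][1] = min over k of (A[2][0] + B[0][1] = 8 + -3 = 5, A[2][1] + B[1][1] = 10 + 6 = 16, A[2][2] + B[2][1] = 3 + -1 = 2) = 2 (attained at k = 2)
  C[2][2] = min over k of (A[2][0] + B[0][2] = 8 + 4 = 12, A[2][1] + B[1][2] = 10 + -4 = 6, A[2][2] + B[2][2] = 3 + 4 = 7) = 6 (attained at k = 1)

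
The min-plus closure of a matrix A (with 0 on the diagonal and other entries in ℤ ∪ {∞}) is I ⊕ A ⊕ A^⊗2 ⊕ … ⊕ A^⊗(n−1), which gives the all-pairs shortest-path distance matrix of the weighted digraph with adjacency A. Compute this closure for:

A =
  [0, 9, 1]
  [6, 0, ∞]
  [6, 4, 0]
Closure =
  [0, 5, 1]
  [6, 0, 7]
  [6, 4, 0]

This is the Floyd-Warshall all-pairs shortest-path computation. For each intermediate vertex k = 0, 1, …, 2, update dist[i][j] ← min(dist[i][j], dist[i][k] + dist[k][j]). The final matrix gives, for each (i, j), the minimum total weight of any directed path from i to j (possibly empty when i = j).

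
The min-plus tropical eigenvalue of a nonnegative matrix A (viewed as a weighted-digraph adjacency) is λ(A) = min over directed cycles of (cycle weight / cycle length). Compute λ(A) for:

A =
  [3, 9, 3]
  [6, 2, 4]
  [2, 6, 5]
λ(A) = 2

Enumerate directed cycles and compute their means (weight / length). Sample:
  cycle 0 → 0: weight = 3, length = 1, mean = 3/1 ≈ 3.000
  cycle 1 → 1: weight = 2, length = 1, mean = 2/1 ≈ 2.000
  cycle 2 → 2: weight = 5, length = 1, mean = 5/1 ≈ 5.000
  cycle 0 → 1 → 0: weight = 15, length = 2, mean = 15/2 ≈ 7.500
  cycle 0 → 2 → 0: weight = 5, length = 2, mean = 5/2 ≈ 2.500
  cycle 1 → 0 → 1: weight = 15, length = 2, mean = 15/2 ≈ 7.500
Minimum mean = 2.000, attained e.g. along the cycle 1 → 1 with weight 2 and length 1. So λ(A) = 2/1 = 2.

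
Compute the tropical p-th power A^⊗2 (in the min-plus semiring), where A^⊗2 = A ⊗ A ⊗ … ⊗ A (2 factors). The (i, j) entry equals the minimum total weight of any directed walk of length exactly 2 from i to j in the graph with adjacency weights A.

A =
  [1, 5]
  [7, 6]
A^⊗2 =
  [2, 6]
  [8, 12]

Each entry (A^⊗2)_ij equals the minimum over all length-2 walks i = v_0 → v_1 → … → v_2 = j of Σ_t A[v_t][v_{t+1}]. For example, for (i, j) = (0, 1) we minimise over 2 possible intermediate vertex sequences; the minimum is 6, attained along the walk 0 → 0 → 1.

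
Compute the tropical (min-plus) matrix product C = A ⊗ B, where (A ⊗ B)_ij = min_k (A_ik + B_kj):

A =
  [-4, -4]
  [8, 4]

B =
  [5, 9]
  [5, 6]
A ⊗ B =
  [1, 2]
  [9, 10]

Apply the min-plus product entry-by-entry:
  C[0][0] = min over k of (A[0][0] + B[0][0] = -4 + 5 = 1, A[0][1] + B[1][0] = -4 + 5 = 1) = 1 (attained at k = 0)
  C[0][1] = min over k of (A[0][0] + B[0][1] = -4 + 9 = 5, A[0][1] + B[1][1] = -4 + 6 = 2) = 2 (attained at k = 1)
  C[1][0] = min over k of (A[1][0] + B[0][0] = 8 + 5 = 13, A[1][1] + B[1][0] = 4 + 5 = 9) = 9 (attained at k = 1)
  C[1][1] = min over k of (A[1][0] + B[0][1] = 8 + 9 = 17, A[1][1] + B[1][1] = 4 + 6 = 10) = 10 (attained at k = 1)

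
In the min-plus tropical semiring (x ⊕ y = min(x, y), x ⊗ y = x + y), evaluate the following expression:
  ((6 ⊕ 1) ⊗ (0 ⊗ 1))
((6 ⊕ 1) ⊗ (0 ⊗ 1)) = 2

Expand innermost to outermost. Recall ⊕ takes the minimum of its arguments and ⊗ takes their sum. Working out the expression ((6 ⊕ 1) ⊗ (0 ⊗ 1)) gives 2.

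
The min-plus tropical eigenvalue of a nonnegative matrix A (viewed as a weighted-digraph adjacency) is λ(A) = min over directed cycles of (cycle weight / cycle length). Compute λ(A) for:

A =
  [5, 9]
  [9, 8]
λ(A) = 5

Enumerate directed cycles and compute their means (weight / length). Sample:
  cycle 0 → 0: weight = 5, length = 1, mean = 5/1 ≈ 5.000
  cycle 1 → 1: weight = 8, length = 1, mean = 8/1 ≈ 8.000
  cycle 0 → 1 → 0: weight = 18, length = 2, mean = 18/2 ≈ 9.000
  cycle 1 → 0 → 1: weight = 18, length = 2, mean = 18/2 ≈ 9.000
Minimum mean = 5.000, attained e.g. along the cycle 0 → 0 with weight 5 and length 1. So λ(A) = 5/1 = 5.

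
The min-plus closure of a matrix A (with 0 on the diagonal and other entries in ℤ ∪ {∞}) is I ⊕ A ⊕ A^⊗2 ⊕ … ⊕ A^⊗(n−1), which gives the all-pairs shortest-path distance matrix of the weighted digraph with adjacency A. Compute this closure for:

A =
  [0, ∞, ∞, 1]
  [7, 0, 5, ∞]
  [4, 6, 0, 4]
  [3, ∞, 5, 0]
Closure =
  [0, 12, 6, 1]
  [7, 0, 5, 8]
  [4, 6, 0, 4]
  [3, 11, 5, 0]

This is the Floyd-Warshall all-pairs shortest-path computation. For each intermediate vertex k = 0, 1, …, 3, update dist[i][j] ← min(dist[i][j], dist[i][k] + dist[k][j]). The final matrix gives, for each (i, j), the minimum total weight of any directed path from i to j (possibly empty when i = j).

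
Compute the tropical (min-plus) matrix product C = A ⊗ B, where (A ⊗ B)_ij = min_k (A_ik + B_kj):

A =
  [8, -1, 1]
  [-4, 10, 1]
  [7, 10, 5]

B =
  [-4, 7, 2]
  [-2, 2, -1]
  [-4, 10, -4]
A ⊗ B =
  [-3, 1, -3]
  [-8, 3, -3]
  [1, 12, 1]

Apply the min-plus product entry-by-entry:
  C[0][0] = min over k of (A[0][0] + B[0][0] = 8 + -4 = 4, A[0][1] + B[1][0] = -1 + -2 = -3, A[0][2] + B[2][0] = 1 + -4 = -3) = -3 (attained at k = 1)
  C[0][1] = min over k of (A[0][0] + B[0][1] = 8 + 7 = 15, A[0][1] + B[1][1] = -1 + 2 = 1, A[0][2] + B[2][1] = 1 + 10 = 11) = 1 (attained at k = 1)
  C[0][2] = min over k of (A[0][0] + B[0][2] = 8 + 2 = 10, A[0][1] + B[1][2] = -1 + -1 = -2, A[0][2] + B[2][2] = 1 + -4 = -3) = -3 (attained at k = 2)
  C[1][0] = min over k of (A[1][0] + B[0][0] = -4 + -4 = -8, A[1][1] + B[1][0] = 10 + -2 = 8, A[1][2] + B[2][0] = 1 + -4 = -3) = -8 (attained at k = 0)
  C[1][1] = min over k of (A[1][0] + B[0][1] = -4 + 7 = 3, A[1][1] + B[1][1] = 10 + 2 = 12, A[1][2] + B[2][1] = 1 + 10 = 11) = 3 (attained at k = 0)
  C[1][2] = min over k of (A[1][0] + B[0][2] = -4 + 2 = -2, A[1][1] + B[1][2] = 10 + -1 = 9, A[1][2] + B[2][2] = 1 + -4 = -3) = -3 (attained at k = 2)
  C[2][0] = min over k of (A[2][0] + B[0][0] = 7 + -4 = 3, A[2][1] + B[1][0] = 10 + -2 = 8, A[2][2] + B[2][0] = 5 + -4 = 1) = 1 (attained at k = 2)
  C[2][1] = min over k of (A[2][0] + B[0][1] = 7 + 7 = 14, A[2][1] + B[1][1] = 10 + 2 = 12, A[2][2] + B[2][1] = 5 + 10 = 15) = 12 (attained at k = 1)
  C[2][2] = min over k of (A[2][0] + B[0][2] = 7 + 2 = 9, A[2][1] + B[1][2] = 10 + -1 = 9, A[2][2] + B[2][2] = 5 + -4 = 1) = 1 (attained at k = 2)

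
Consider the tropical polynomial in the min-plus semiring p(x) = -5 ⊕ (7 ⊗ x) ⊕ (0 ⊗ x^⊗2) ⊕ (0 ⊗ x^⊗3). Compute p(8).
p(8) = -5

A tropical monomial a ⊗ x^⊗i evaluates to a + i · x. Evaluating each term at x = 8:
  Term 0 contributes -5 + 0 · 8 = -5
  Term 1 contributes 7 + 1 · 8 = 15
  Term 2 contributes 0 + 2 · 8 = 16
  Term 3 contributes 0 + 3 · 8 = 24
p(8) = ⊕ of these = min[-5, 15, 16, 24] = -5.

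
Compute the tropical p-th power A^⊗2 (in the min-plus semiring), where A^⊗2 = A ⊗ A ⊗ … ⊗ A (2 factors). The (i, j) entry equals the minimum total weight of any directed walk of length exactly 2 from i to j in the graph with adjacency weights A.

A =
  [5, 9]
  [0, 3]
A^⊗2 =
  [9, 12]
  [3, 6]

Each entry (A^⊗2)_ij equals the minimum over all length-2 walks i = v_0 → v_1 → … → v_2 = j of Σ_t A[v_t][v_{t+1}]. For example, for (i, j) = (0, 1) we minimise over 2 possible intermediate vertex sequences; the minimum is 12, attained along the walk 0 → 1 → 1.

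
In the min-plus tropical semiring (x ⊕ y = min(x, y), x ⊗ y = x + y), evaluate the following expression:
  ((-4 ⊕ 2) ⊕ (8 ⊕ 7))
((-4 ⊕ 2) ⊕ (8 ⊕ 7)) = -4

Expand innermost to outermost. Recall ⊕ takes the minimum of its arguments and ⊗ takes their sum. Working out the expression ((-4 ⊕ 2) ⊕ (8 ⊕ 7)) gives -4.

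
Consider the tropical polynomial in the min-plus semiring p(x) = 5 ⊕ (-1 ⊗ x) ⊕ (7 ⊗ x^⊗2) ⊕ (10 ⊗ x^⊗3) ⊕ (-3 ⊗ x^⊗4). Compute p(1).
p(1) = 0

A tropical monomial a ⊗ x^⊗i evaluates to a + i · x. Evaluating each term at x = 1:
  Term 0 contributes 5 + 0 · 1 = 5
  Term 1 contributes -1 + 1 · 1 = 0
  Term 2 contributes 7 + 2 · 1 = 9
  Term 3 contributes 10 + 3 · 1 = 13
  Term 4 contributes -3 + 4 · 1 = 1
p(1) = ⊕ of these = min[5, 0, 9, 13, 1] = 0.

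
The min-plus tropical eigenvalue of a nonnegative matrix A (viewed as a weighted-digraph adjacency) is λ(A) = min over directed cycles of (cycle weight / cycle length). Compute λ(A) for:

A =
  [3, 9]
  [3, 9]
λ(A) = 3

Enumerate directed cycles and compute their means (weight / length). Sample:
  cycle 0 → 0: weight = 3, length = 1, mean = 3/1 ≈ 3.000
  cycle 1 → 1: weight = 9, length = 1, mean = 9/1 ≈ 9.000
  cycle 0 → 1 → 0: weight = 12, length = 2, mean = 12/2 ≈ 6.000
  cycle 1 → 0 → 1: weight = 12, length = 2, mean = 12/2 ≈ 6.000
Minimum mean = 3.000, attained e.g. along the cycle 0 → 0 with weight 3 and length 1. So λ(A) = 3/1 = 3.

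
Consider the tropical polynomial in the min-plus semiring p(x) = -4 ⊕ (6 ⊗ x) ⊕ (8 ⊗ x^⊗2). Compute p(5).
p(5) = -4

A tropical monomial a ⊗ x^⊗i evaluates to a + i · x. Evaluating each term at x = 5:
  Term 0 contributes -4 + 0 · 5 = -4
  Term 1 contributes 6 + 1 · 5 = 11
  Term 2 contributes 8 + 2 · 5 = 18
p(5) = ⊕ of these = min[-4, 11, 18] = -4.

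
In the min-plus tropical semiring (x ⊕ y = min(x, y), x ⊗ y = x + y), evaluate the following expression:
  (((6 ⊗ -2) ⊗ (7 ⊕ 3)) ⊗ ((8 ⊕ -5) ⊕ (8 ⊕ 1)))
(((6 ⊗ -2) ⊗ (7 ⊕ 3)) ⊗ ((8 ⊕ -5) ⊕ (8 ⊕ 1))) = 2

Expand innermost to outermost. Recall ⊕ takes the minimum of its arguments and ⊗ takes their sum. Working out the expression (((6 ⊗ -2) ⊗ (7 ⊕ 3)) ⊗ ((8 ⊕ -5) ⊕ (8 ⊕ 1))) gives 2.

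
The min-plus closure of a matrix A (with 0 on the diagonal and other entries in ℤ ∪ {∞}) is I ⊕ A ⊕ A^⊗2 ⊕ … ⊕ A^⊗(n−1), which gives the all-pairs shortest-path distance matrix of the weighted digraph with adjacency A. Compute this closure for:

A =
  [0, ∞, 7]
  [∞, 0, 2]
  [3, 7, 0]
Closure =
  [0, 14, 7]
  [5, 0, 2]
  [3, 7, 0]

This is the Floyd-Warshall all-pairs shortest-path computation. For each intermediate vertex k = 0, 1, …, 2, update dist[i][j] ← min(dist[i][j], dist[i][k] + dist[k][j]). The final matrix gives, for each (i, j), the minimum total weight of any directed path from i to j (possibly empty when i = j).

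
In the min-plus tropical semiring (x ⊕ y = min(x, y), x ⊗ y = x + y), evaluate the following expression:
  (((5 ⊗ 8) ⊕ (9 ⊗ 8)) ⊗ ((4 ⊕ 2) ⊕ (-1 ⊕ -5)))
(((5 ⊗ 8) ⊕ (9 ⊗ 8)) ⊗ ((4 ⊕ 2) ⊕ (-1 ⊕ -5))) = 8

Expand innermost to outermost. Recall ⊕ takes the minimum of its arguments and ⊗ takes their sum. Working out the expression (((5 ⊗ 8) ⊕ (9 ⊗ 8)) ⊗ ((4 ⊕ 2) ⊕ (-1 ⊕ -5))) gives 8.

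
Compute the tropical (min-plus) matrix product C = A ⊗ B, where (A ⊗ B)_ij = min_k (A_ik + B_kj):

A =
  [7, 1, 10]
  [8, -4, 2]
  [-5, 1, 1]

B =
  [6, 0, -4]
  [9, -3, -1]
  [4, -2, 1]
A ⊗ B =
  [10, -2, 0]
  [5, -7, -5]
  [1, -5, -9]

Apply the min-plus product entry-by-entry:
  C[0][0] = min over k of (A[0][0] + B[0][0] = 7 + 6 = 13, A[0][1] + B[1][0] = 1 + 9 = 10, A[0][2] + B[2][0] = 10 + 4 = 14) = 10 (attained at k = 1)
  C[0][1] = min over k of (A[0][0] + B[0][1] = 7 + 0 = 7, A[0][1] + B[1][1] = 1 + -3 = -2, A[0][2] + B[2][1] = 10 + -2 = 8) = -2 (attained at k = 1)
  C[0][2] = min over k of (A[0][0] + B[0][2] = 7 + -4 = 3, A[0][1] + B[1][2] = 1 + -1 = 0, A[0][2] + B[2][2] = 10 + 1 = 11) = 0 (attained at k = 1)
  C[1][0] = min over k of (A[1][0] + B[0][0] = 8 + 6 = 14, A[1][1] + B[1][0] = -4 + 9 = 5, A[1][2] + B[2][0] = 2 + 4 = 6) = 5 (attained at k = 1)
  C[1][1] = min over k of (A[1][0] + B[0][1] = 8 + 0 = 8, A[1][1] + B[1][1] = -4 + -3 = -7, A[1][2] + B[2][1] = 2 + -2 = 0) = -7 (attained at k = 1)
  C[1][2] = min over k of (A[1][0] + B[0][2] = 8 + -4 = 4, A[1][1] + B[1][2] = -4 + -1 = -5, A[1][2] + B[2][2] = 2 + 1 = 3) = -5 (attained at k = 1)
  C[2][0] = min over k of (A[2][0] + B[0][0] = -5 + 6 = 1, A[2][1] + B[1][0] = 1 + 9 = 10, A[2][2] + B[2][0] = 1 + 4 = 5) = 1 (attained at k = 0)
  C[2][1] = min over k of (A[2][0] + B[0][1] = -5 + 0 = -5, A[2][1] + B[1][1] = 1 + -3 = -2, A[2][2] + B[2][1] = 1 + -2 = -1) = -5 (attained at k = 0)
  C[2][2] = min over k of (A[2][0] + B[0][2] = -5 + -4 = -9, A[2][1] + B[1][2] = 1 + -1 = 0, A[2][2] + B[2][2] = 1 + 1 = 2) = -9 (attained at k = 0)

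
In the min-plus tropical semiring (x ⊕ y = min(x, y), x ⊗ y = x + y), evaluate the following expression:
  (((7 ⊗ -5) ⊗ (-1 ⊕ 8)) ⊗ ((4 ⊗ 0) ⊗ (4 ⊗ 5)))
(((7 ⊗ -5) ⊗ (-1 ⊕ 8)) ⊗ ((4 ⊗ 0) ⊗ (4 ⊗ 5))) = 14

Expand innermost to outermost. Recall ⊕ takes the minimum of its arguments and ⊗ takes their sum. Working out the expression (((7 ⊗ -5) ⊗ (-1 ⊕ 8)) ⊗ ((4 ⊗ 0) ⊗ (4 ⊗ 5))) gives 14.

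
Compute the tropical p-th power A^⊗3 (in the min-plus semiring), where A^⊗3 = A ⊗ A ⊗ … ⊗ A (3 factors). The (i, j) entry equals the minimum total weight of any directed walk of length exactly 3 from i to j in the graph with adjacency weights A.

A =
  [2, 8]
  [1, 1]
A^⊗3 =
  [6, 10]
  [3, 3]

Each entry (A^⊗3)_ij equals the minimum over all length-3 walks i = v_0 → v_1 → … → v_3 = j of Σ_t A[v_t][v_{t+1}]. For example, for (i, j) = (0, 1) we minimise over 4 possible intermediate vertex sequences; the minimum is 10, attained along the walk 0 → 1 → 1 → 1.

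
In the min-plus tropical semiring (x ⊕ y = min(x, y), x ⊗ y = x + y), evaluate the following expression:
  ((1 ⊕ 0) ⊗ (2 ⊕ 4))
((1 ⊕ 0) ⊗ (2 ⊕ 4)) = 2

Expand innermost to outermost. Recall ⊕ takes the minimum of its arguments and ⊗ takes their sum. Working out the expression ((1 ⊕ 0) ⊗ (2 ⊕ 4)) gives 2.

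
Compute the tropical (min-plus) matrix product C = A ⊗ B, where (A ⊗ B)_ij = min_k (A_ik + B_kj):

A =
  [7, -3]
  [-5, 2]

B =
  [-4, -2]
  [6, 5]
A ⊗ B =
  [3, 2]
  [-9, -7]

Apply the min-plus product entry-by-entry:
  C[0][0] = min over k of (A[0][0] + B[0][0] = 7 + -4 = 3, A[0][1] + B[1][0] = -3 + 6 = 3) = 3 (attained at k = 0)
  C[0][1] = min over k of (A[0][0] + B[0][1] = 7 + -2 = 5, A[0][1] + B[1][1] = -3 + 5 = 2) = 2 (attained at k = 1)
  C[1][0] = min over k of (A[1][0] + B[0][0] = -5 + -4 = -9, A[1][1] + B[1][0] = 2 + 6 = 8) = -9 (attained at k = 0)
  C[1][1] = min over k of (A[1][0] + B[0][1] = -5 + -2 = -7, A[1][1] + B[1][1] = 2 + 5 = 7) = -7 (attained at k = 0)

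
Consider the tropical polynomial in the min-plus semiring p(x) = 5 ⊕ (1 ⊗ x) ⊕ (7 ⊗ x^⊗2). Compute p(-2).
p(-2) = -1

A tropical monomial a ⊗ x^⊗i evaluates to a + i · x. Evaluating each term at x = -2:
  Term 0 contributes 5 + 0 · -2 = 5
  Term 1 contributes 1 + 1 · -2 = -1
  Term 2 contributes 7 + 2 · -2 = 3
p(-2) = ⊕ of these = min[5, -1, 3] = -1.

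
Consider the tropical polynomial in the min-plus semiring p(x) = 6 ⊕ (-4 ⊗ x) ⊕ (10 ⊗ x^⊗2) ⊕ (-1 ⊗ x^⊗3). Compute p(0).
p(0) = -4

A tropical monomial a ⊗ x^⊗i evaluates to a + i · x. Evaluating each term at x = 0:
  Term 0 contributes 6 + 0 · 0 = 6
  Term 1 contributes -4 + 1 · 0 = -4
  Term 2 contributes 10 + 2 · 0 = 10
  Term 3 contributes -1 + 3 · 0 = -1
p(0) = ⊕ of these = min[6, -4, 10, -1] = -4.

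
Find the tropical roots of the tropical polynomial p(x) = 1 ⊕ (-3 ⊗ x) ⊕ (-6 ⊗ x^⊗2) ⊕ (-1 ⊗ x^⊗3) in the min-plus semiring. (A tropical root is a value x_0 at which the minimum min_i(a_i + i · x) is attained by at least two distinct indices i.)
Roots: {-5, 3, 4}

Each tropical root is a break point of the lower envelope of the lines y = a_i + i · x (there are 4 lines, with slopes 0, 1, ..., 3). Only the lines that attain the minimum somewhere contribute to roots; other lines are dominated. Here the surviving (envelope) indices are i = 3, i = 2, i = 1, i = 0.
Intersections between consecutive envelope lines give the roots: for adjacent envelope indices i < j the intersection is x = (a_i − a_j) / (j − i). Reading off the sorted break points: {-5, 3, 4}.
Verification: at each break x_0, at least two indices attain the minimum of min_i(a_i + i · x_0).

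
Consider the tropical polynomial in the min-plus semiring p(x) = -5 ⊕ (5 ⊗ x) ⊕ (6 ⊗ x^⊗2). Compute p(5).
p(5) = -5

A tropical monomial a ⊗ x^⊗i evaluates to a + i · x. Evaluating each term at x = 5:
  Term 0 contributes -5 + 0 · 5 = -5
  Term 1 contributes 5 + 1 · 5 = 10
  Term 2 contributes 6 + 2 · 5 = 16
p(5) = ⊕ of these = min[-5, 10, 16] = -5.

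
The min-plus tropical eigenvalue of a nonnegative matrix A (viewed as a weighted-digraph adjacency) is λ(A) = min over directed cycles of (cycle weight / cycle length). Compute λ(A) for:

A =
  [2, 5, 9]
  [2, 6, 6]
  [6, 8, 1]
λ(A) = 1

Enumerate directed cycles and compute their means (weight / length). Sample:
  cycle 0 → 0: weight = 2, length = 1, mean = 2/1 ≈ 2.000
  cycle 1 → 1: weight = 6, length = 1, mean = 6/1 ≈ 6.000
  cycle 2 → 2: weight = 1, length = 1, mean = 1/1 ≈ 1.000
  cycle 0 → 1 → 0: weight = 7, length = 2, mean = 7/2 ≈ 3.500
  cycle 0 → 2 → 0: weight = 15, length = 2, mean = 15/2 ≈ 7.500
  cycle 1 → 0 → 1: weight = 7, length = 2, mean = 7/2 ≈ 3.500
Minimum mean = 1.000, attained e.g. along the cycle 2 → 2 with weight 1 and length 1. So λ(A) = 1/1 = 1.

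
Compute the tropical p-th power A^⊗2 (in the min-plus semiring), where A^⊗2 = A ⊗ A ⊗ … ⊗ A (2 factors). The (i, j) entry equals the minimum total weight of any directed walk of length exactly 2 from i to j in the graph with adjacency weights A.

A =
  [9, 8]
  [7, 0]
A^⊗2 =
  [15, 8]
  [7, 0]

Each entry (A^⊗2)_ij equals the minimum over all length-2 walks i = v_0 → v_1 → … → v_2 = j of Σ_t A[v_t][v_{t+1}]. For example, for (i, j) = (0, 1) we minimise over 2 possible intermediate vertex sequences; the minimum is 8, attained along the walk 0 → 1 → 1.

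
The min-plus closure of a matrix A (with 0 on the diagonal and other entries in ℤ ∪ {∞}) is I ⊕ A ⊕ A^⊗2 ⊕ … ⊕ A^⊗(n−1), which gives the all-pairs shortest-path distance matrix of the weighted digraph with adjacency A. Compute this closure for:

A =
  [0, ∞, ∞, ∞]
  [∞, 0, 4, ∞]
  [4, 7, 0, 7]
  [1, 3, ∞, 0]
Closure =
  [0, ∞, ∞, ∞]
  [8, 0, 4, 11]
  [4, 7, 0, 7]
  [1, 3, 7, 0]

This is the Floyd-Warshall all-pairs shortest-path computation. For each intermediate vertex k = 0, 1, …, 3, update dist[i][j] ← min(dist[i][j], dist[i][k] + dist[k][j]). The final matrix gives, for each (i, j), the minimum total weight of any directed path from i to j (possibly empty when i = j).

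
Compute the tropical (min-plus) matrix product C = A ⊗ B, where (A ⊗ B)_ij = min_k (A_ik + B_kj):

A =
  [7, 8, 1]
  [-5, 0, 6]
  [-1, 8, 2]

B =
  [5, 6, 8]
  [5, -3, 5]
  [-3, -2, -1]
A ⊗ B =
  [-2, -1, 0]
  [0, -3, 3]
  [-1, 0, 1]

Apply the min-plus product entry-by-entry:
  C[0][0] = min over k of (A[0][0] + B[0][0] = 7 + 5 = 12, A[0][1] + B[1][0] = 8 + 5 = 13, A[0][2] + B[2][0] = 1 + -3 = -2) = -2 (attained at k = 2)
  C[0][1] = min over k of (A[0][0] + B[0][1] = 7 + 6 = 13, A[0][1] + B[1][1] = 8 + -3 = 5, A[0][2] + B[2][1] = 1 + -2 = -1) = -1 (attained at k = 2)
  C[0][2] = min over k of (A[0][0] + B[0][2] = 7 + 8 = 15, A[0][1] + B[1][2] = 8 + 5 = 13, A[0][2] + B[2][2] = 1 + -1 = 0) = 0 (attained at k = 2)
  C[1][0] = min over k of (A[1][0] + B[0][0] = -5 + 5 = 0, A[1][1] + B[1][0] = 0 + 5 = 5, A[1][2] + B[2][0] = 6 + -3 = 3) = 0 (attained at k = 0)
  C[1][1] = min over k of (A[1][0] + B[0][1] = -5 + 6 = 1, A[1][1] + B[1][1] = 0 + -3 = -3, A[1][2] + B[2][1] = 6 + -2 = 4) = -3 (attained at k = 1)
  C[1][2] = min over k of (A[1][0] + B[0][2] = -5 + 8 = 3, A[1][1] + B[1][2] = 0 + 5 = 5, A[1][2] + B[2][2] = 6 + -1 = 5) = 3 (attained at k = 0)
  C[2][0] = min over k of (A[2][0] + B[0][0] = -1 + 5 = 4, A[2][1] + B[1][0] = 8 + 5 = 13, A[2][2] + B[2][0] = 2 + -3 = -1) = -1 (attained at k = 2)
  C[2][1] = min over k of (A[2][0] + B[0][1] = -1 + 6 = 5, A[2][1] + B[1][1] = 8 + -3 = 5, A[2][2] + B[2][1] = 2 + -2 = 0) = 0 (attained at k = 2)
  C[2][2] = min over k of (A[2][0] + B[0][2] = -1 + 8 = 7, A[2][1] + B[1][2] = 8 + 5 = 13, A[2][2] + B[2][2] = 2 + -1 = 1) = 1 (attained at k = 2)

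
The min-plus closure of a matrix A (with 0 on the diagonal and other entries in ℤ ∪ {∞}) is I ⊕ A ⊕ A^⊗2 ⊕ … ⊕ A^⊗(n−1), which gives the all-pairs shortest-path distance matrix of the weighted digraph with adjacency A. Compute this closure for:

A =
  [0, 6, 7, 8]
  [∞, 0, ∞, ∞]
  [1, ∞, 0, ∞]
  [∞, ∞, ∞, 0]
Closure =
  [0, 6, 7, 8]
  [∞, 0, ∞, ∞]
  [1, 7, 0, 9]
  [∞, ∞, ∞, 0]

This is the Floyd-Warshall all-pairs shortest-path computation. For each intermediate vertex k = 0, 1, …, 3, update dist[i][j] ← min(dist[i][j], dist[i][k] + dist[k][j]). The final matrix gives, for each (i, j), the minimum total weight of any directed path from i to j (possibly empty when i = j).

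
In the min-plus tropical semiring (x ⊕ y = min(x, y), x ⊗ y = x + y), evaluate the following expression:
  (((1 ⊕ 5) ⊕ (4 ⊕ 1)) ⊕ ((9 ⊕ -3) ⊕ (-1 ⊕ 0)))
(((1 ⊕ 5) ⊕ (4 ⊕ 1)) ⊕ ((9 ⊕ -3) ⊕ (-1 ⊕ 0))) = -3

Expand innermost to outermost. Recall ⊕ takes the minimum of its arguments and ⊗ takes their sum. Working out the expression (((1 ⊕ 5) ⊕ (4 ⊕ 1)) ⊕ ((9 ⊕ -3) ⊕ (-1 ⊕ 0))) gives -3.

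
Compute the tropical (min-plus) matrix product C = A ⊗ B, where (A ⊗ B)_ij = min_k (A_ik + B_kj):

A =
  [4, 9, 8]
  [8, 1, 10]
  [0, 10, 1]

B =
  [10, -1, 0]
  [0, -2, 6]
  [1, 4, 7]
A ⊗ B =
  [9, 3, 4]
  [1, -1, 7]
  [2, -1, 0]

Apply the min-plus product entry-by-entry:
  C[0][0] = min over k of (A[0][0] + B[0][0] = 4 + 10 = 14, A[0][1] + B[1][0] = 9 + 0 = 9, A[0][2] + B[2][0] = 8 + 1 = 9) = 9 (attained at k = 1)
  C[0][1] = min over k of (A[0][0] + B[0][1] = 4 + -1 = 3, A[0][1] + B[1][1] = 9 + -2 = 7, A[0][2] + B[2][1] = 8 + 4 = 12) = 3 (attained at k = 0)
  C[0][2] = min over k of (A[0][0] + B[0][2] = 4 + 0 = 4, A[0][1] + B[1][2] = 9 + 6 = 15, A[0][2] + B[2][2] = 8 + 7 = 15) = 4 (attained at k = 0)
  C[1][0] = min over k of (A[1][0] + B[0][0] = 8 + 10 = 18, A[1][1] + B[1][0] = 1 + 0 = 1, A[1][2] + B[2][0] = 10 + 1 = 11) = 1 (attained at k = 1)
  C[1][1] = min over k of (A[1][0] + B[0][1] = 8 + -1 = 7, A[1][1] + B[1][1] = 1 + -2 = -1, A[1][2] + B[2][1] = 10 + 4 = 14) = -1 (attained at k = 1)
  C[1][2] = min over k of (A[1][0] + B[0][2] = 8 + 0 = 8, A[1][1] + B[1][2] = 1 + 6 = 7, A[1][2] + B[2][2] = 10 + 7 = 17) = 7 (attained at k = 1)
  C[2][0] = min over k of (A[2][0] + B[0][0] = 0 + 10 = 10, A[2][1] + B[1][0] = 10 + 0 = 10, A[2][2] + B[2][0] = 1 + 1 = 2) = 2 (attained at k = 2)
  C[2][1] = min over k of (A[2][0] + B[0][1] = 0 + -1 = -1, A[2][1] + B[1][1] = 10 + -2 = 8, A[2][2] + B[2][1] = 1 + 4 = 5) = -1 (attained at k = 0)
  C[2][2] = min over k of (A[2][0] + B[0][2] = 0 + 0 = 0, A[2][1] + B[1][2] = 10 + 6 = 16, A[2][2] + B[2][2] = 1 + 7 = 8) = 0 (attained at k = 0)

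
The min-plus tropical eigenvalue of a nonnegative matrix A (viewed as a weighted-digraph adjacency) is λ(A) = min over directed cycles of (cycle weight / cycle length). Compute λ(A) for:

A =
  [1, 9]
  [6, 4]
λ(A) = 1

Enumerate directed cycles and compute their means (weight / length). Sample:
  cycle 0 → 0: weight = 1, length = 1, mean = 1/1 ≈ 1.000
  cycle 1 → 1: weight = 4, length = 1, mean = 4/1 ≈ 4.000
  cycle 0 → 1 → 0: weight = 15, length = 2, mean = 15/2 ≈ 7.500
  cycle 1 → 0 → 1: weight = 15, length = 2, mean = 15/2 ≈ 7.500
Minimum mean = 1.000, attained e.g. along the cycle 0 → 0 with weight 1 and length 1. So λ(A) = 1/1 = 1.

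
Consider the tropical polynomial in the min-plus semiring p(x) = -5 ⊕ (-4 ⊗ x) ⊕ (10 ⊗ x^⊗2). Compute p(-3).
p(-3) = -7

A tropical monomial a ⊗ x^⊗i evaluates to a + i · x. Evaluating each term at x = -3:
  Term 0 contributes -5 + 0 · -3 = -5
  Term 1 contributes -4 + 1 · -3 = -7
  Term 2 contributes 10 + 2 · -3 = 4
p(-3) = ⊕ of these = min[-5, -7, 4] = -7.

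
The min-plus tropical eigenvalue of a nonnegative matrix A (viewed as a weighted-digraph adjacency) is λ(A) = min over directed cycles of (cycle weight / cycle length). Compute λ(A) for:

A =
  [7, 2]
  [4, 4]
λ(A) = 3

Enumerate directed cycles and compute their means (weight / length). Sample:
  cycle 0 → 0: weight = 7, length = 1, mean = 7/1 ≈ 7.000
  cycle 1 → 1: weight = 4, length = 1, mean = 4/1 ≈ 4.000
  cycle 0 → 1 → 0: weight = 6, length = 2, mean = 6/2 ≈ 3.000
  cycle 1 → 0 → 1: weight = 6, length = 2, mean = 6/2 ≈ 3.000
Minimum mean = 3.000, attained e.g. along the cycle 0 → 1 → 0 with weight 6 and length 2. So λ(A) = 6/2 = 3.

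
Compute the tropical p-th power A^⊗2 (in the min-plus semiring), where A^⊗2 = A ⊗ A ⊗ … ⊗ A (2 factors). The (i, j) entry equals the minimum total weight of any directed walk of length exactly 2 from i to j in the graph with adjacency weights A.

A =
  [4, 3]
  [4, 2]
A^⊗2 =
  [7, 5]
  [6, 4]

Each entry (A^⊗2)_ij equals the minimum over all length-2 walks i = v_0 → v_1 → … → v_2 = j of Σ_t A[v_t][v_{t+1}]. For example, for (i, j) = (0, 1) we minimise over 2 possible intermediate vertex sequences; the minimum is 5, attained along the walk 0 → 1 → 1.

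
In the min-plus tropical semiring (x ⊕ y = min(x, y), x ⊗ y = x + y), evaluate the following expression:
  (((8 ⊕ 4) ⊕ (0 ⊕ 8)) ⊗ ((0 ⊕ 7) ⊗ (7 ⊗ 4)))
(((8 ⊕ 4) ⊕ (0 ⊕ 8)) ⊗ ((0 ⊕ 7) ⊗ (7 ⊗ 4))) = 11

Expand innermost to outermost. Recall ⊕ takes the minimum of its arguments and ⊗ takes their sum. Working out the expression (((8 ⊕ 4) ⊕ (0 ⊕ 8)) ⊗ ((0 ⊕ 7) ⊗ (7 ⊗ 4))) gives 11.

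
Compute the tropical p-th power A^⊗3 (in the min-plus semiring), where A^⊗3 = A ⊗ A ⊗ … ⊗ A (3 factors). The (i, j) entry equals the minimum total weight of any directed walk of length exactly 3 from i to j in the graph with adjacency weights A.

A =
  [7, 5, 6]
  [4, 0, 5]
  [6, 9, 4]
A^⊗3 =
  [9, 5, 10]
  [4, 0, 5]
  [13, 9, 12]

Each entry (A^⊗3)_ij equals the minimum over all length-3 walks i = v_0 → v_1 → … → v_3 = j of Σ_t A[v_t][v_{t+1}]. For example, for (i, j) = (0, 2) we minimise over 9 possible intermediate vertex sequences; the minimum is 10, attained along the walk 0 → 1 → 1 → 2.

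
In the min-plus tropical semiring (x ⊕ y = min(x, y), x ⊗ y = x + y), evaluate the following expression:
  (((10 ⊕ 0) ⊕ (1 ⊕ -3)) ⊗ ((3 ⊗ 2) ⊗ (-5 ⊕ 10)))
(((10 ⊕ 0) ⊕ (1 ⊕ -3)) ⊗ ((3 ⊗ 2) ⊗ (-5 ⊕ 10))) = -3

Expand innermost to outermost. Recall ⊕ takes the minimum of its arguments and ⊗ takes their sum. Working out the expression (((10 ⊕ 0) ⊕ (1 ⊕ -3)) ⊗ ((3 ⊗ 2) ⊗ (-5 ⊕ 10))) gives -3.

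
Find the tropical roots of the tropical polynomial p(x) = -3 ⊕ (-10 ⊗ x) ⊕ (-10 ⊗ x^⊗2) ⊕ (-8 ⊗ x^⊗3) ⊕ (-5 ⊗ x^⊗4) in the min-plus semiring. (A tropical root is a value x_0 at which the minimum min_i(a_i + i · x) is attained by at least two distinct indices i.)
Roots: {-3, -2, 0, 7}

Each tropical root is a break point of the lower envelope of the lines y = a_i + i · x (there are 5 lines, with slopes 0, 1, ..., 4). Only the lines that attain the minimum somewhere contribute to roots; other lines are dominated. Here the surviving (envelope) indices are i = 4, i = 3, i = 2, i = 1, i = 0.
Intersections between consecutive envelope lines give the roots: for adjacent envelope indices i < j the intersection is x = (a_i − a_j) / (j − i). Reading off the sorted break points: {-3, -2, 0, 7}.
Verification: at each break x_0, at least two indices attain the minimum of min_i(a_i + i · x_0).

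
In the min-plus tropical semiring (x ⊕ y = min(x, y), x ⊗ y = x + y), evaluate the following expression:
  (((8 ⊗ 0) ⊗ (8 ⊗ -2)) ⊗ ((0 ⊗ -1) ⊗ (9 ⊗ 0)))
(((8 ⊗ 0) ⊗ (8 ⊗ -2)) ⊗ ((0 ⊗ -1) ⊗ (9 ⊗ 0))) = 22

Expand innermost to outermost. Recall ⊕ takes the minimum of its arguments and ⊗ takes their sum. Working out the expression (((8 ⊗ 0) ⊗ (8 ⊗ -2)) ⊗ ((0 ⊗ -1) ⊗ (9 ⊗ 0))) gives 22.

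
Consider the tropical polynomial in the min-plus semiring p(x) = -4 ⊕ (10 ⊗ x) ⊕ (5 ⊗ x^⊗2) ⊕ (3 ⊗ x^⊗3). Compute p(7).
p(7) = -4

A tropical monomial a ⊗ x^⊗i evaluates to a + i · x. Evaluating each term at x = 7:
  Term 0 contributes -4 + 0 · 7 = -4
  Term 1 contributes 10 + 1 · 7 = 17
  Term 2 contributes 5 + 2 · 7 = 19
  Term 3 contributes 3 + 3 · 7 = 24
p(7) = ⊕ of these = min[-4, 17, 19, 24] = -4.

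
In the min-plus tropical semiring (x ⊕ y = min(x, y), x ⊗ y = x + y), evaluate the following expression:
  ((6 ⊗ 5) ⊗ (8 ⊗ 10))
((6 ⊗ 5) ⊗ (8 ⊗ 10)) = 29

Expand innermost to outermost. Recall ⊕ takes the minimum of its arguments and ⊗ takes their sum. Working out the expression ((6 ⊗ 5) ⊗ (8 ⊗ 10)) gives 29.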